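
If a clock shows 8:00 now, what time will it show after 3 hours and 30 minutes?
Starting time: 8:00
Adding 30 minutes to 0 minutes: 0 + 30 = 30 minutes
Adding 3 hours: 8 + 3 = 11
Final time: 11:30

Final answer: 11:30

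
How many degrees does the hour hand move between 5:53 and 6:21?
The hour hand moves 0.5 degrees per minute.
Time elapsed: 6:21 - 5:53 = 28 minutes
Angular displacement: 28 x 0.5 = 14 degrees

Final answer: 14 degrees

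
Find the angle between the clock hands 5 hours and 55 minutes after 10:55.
First find the time 5 hours and 55 minutes after 10:55.
Total minutes: 10 x 60 + 55 + 5 x 60 + 55 = 1010.
1010 mod 720 = 290 minutes = 4:50.
Now compute the angle at 4:50:
Hour hand: 4 x 30 + 50 x 0.5 = 145 degrees
Minute hand: 50 x 6 = 300 degrees
Difference: |145 - 300| = 155 degrees
The angle is 155 degrees

Final answer: 155 degrees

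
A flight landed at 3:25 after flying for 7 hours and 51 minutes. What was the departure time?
Starting time: 3:25 = 205 total minutes past 12:00
Subtracting: 7 hours and 51 minutes = 471 minutes
205 - 471 = -266 (negative, add 12 hours = 720) = 454 minutes
= 7 hours and 34 minutes past 12:00 = 7:34

Final answer: 7:34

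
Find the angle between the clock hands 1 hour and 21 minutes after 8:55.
First find the time 1 hour and 21 minutes after 8:55.
Total minutes: 8 x 60 + 55 + 1 x 60 + 21 = 616.
616 mod 720 = 616 minutes = 10:16.
Now compute the angle at 10:16:
Hour hand: 10 x 30 + 16 x 0.5 = 308 degrees
Minute hand: 16 x 6 = 96 degrees
Difference: |308 - 96| = 212 degrees
Smaller angle: 360 - 212 = 148 degrees

Final answer: 148 degrees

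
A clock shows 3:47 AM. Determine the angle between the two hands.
Hour hand position: 3 x 30 + 47 x 0.5 = 113.5 degrees
Minute hand position: 47 x 6 = 282 degrees
Difference: |113.5 - 282| = 168.5 degrees
The angle between the hands is 168.5 degrees

Final answer: 168.5 degrees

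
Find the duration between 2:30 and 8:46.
From 2:30 to 8:46:
(8 x 60 + 46) - (2 x 60 + 30) = 526 - 150 = 376 minutes
= 6 hours and 16 minutes

Final answer: 6 hours and 16 minutes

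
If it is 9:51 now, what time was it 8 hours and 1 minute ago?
Starting time: 9:51 = 591 total minutes past 12:00
Subtracting: 8 hours and 1 minute = 481 minutes
591 - 481 = 110 minutes
= 1 hour and 50 minutes past 12:00 = 1:50

Final answer: 1:50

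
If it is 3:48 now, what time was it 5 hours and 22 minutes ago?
Starting time: 3:48 = 228 total minutes past 12:00
Subtracting: 5 hours and 22 minutes = 322 minutes
228 - 322 = -94 (negative, add 12 hours = 720) = 626 minutes
= 10 hours and 26 minutes past 12:00 = 10:26

Final answer: 10:26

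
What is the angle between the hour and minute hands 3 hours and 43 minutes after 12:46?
First find the time 3 hours and 43 minutes after 12:46.
Total minutes: 12 x 60 + 46 + 3 x 60 + 43 = 989.
989 mod 720 = 269 minutes = 4:29.
Now compute the angle at 4:29:
Hour hand: 4 x 30 + 29 x 0.5 = 134.5 degrees
Minute hand: 29 x 6 = 174 degrees
Difference: |134.5 - 174| = 39.5 degrees
The angle is 39.5 degrees

Final answer: 39.5 degrees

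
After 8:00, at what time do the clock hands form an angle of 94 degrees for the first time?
At t minutes past 8:00, the hour hand is at 30 x 8 + 0.5t degrees and the minute hand is at 6t degrees.
The smaller angle between them is 94 degrees when |30H - 5.5t| = 94 or |30H - 5.5t| = 266.
With H = 8, solve 30 x 8 - 5.5t = +/- target for each target:
  t = (30 x 8 - 94) / 5.5 = 26.55
  t = (30 x 8 + 94) / 5.5 = 60.73 (outside (0, 60))
  t = (30 x 8 - 266) / 5.5 = -4.73 (outside (0, 60))
  t = (30 x 8 + 266) / 5.5 = 92 (outside (0, 60))
Valid solutions in (0, 60): {26.55} minutes.
The first occurrence is t = 26.55 minutes.
The hands form a 94-degree angle at 26.55 minutes past 8:00.

Final answer: 26.55 minutes past 8:00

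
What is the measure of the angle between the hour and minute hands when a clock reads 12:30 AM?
Hour hand position: 0 x 30 + 30 x 0.5 = 15 degrees
Minute hand position: 30 x 6 = 180 degrees
Difference: |15 - 180| = 165 degrees
The angle between the hands is 165 degrees

Final answer: 165 degrees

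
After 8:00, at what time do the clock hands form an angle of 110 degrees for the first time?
At t minutes past 8:00, the hour hand is at 30 x 8 + 0.5t degrees and the minute hand is at 6t degrees.
The smaller angle between them is 110 degrees when |30H - 5.5t| = 110 or |30H - 5.5t| = 250.
With H = 8, solve 30 x 8 - 5.5t = +/- target for each target:
  t = (30 x 8 - 110) / 5.5 = 23.64
  t = (30 x 8 + 110) / 5.5 = 63.64 (outside (0, 60))
  t = (30 x 8 - 250) / 5.5 = -1.82 (outside (0, 60))
  t = (30 x 8 + 250) / 5.5 = 89.09 (outside (0, 60))
Valid solutions in (0, 60): {23.64} minutes.
The first occurrence is t = 23.64 minutes.
The hands form a 110-degree angle at 23.64 minutes past 8:00.

Final answer: 23.64 minutes past 8:00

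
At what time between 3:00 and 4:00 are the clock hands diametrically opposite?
For hands to be 180 degrees apart: |30H - 5.5t| = 180
With H = 3: t = (30 x 3 + 180)/5.5 = 49.09 or t = (30 x 3 - 180)/5.5 = -16.36
First valid solution (0 < t < 60): t = 49.09 minutes
The hands are opposite at 49.09 minutes past 3:00.

Final answer: 49.09 minutes past 3:00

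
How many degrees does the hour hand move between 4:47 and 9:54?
The hour hand moves 0.5 degrees per minute.
Time elapsed: 9:54 - 4:47 = 307 minutes
Angular displacement: 307 x 0.5 = 153.5 degrees

Final answer: 153.5 degrees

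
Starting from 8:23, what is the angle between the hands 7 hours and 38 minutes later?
First find the time 7 hours and 38 minutes after 8:23.
Total minutes: 8 x 60 + 23 + 7 x 60 + 38 = 961.
961 mod 720 = 241 minutes = 4:01.
Now compute the angle at 4:01:
Hour hand: 4 x 30 + 1 x 0.5 = 120.5 degrees
Minute hand: 1 x 6 = 6 degrees
Difference: |120.5 - 6| = 114.5 degrees
The angle is 114.5 degrees

Final answer: 114.5 degrees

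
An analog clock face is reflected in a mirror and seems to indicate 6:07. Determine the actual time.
Reflection across the vertical (12-6) axis maps a hand at angle A degrees to (360 - A) degrees, which sends a reading of T minutes past 12:00 to (720 - T) minutes past 12:00.
Mirror reads 6:07 = 367 minutes past 12:00.
Actual time: (720 - 367) mod 720 = 353 minutes = 5:53.

Final answer: 5:53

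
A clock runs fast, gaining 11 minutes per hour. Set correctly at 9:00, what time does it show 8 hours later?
For every 60 true minutes, the faulty clock advances 60 + 11 = 71 minutes.
True elapsed: 8 hours = 480 minutes.
Faulty clock advances: 480 x 71/60 = 568 minutes (drift: 88 minutes ahead).
Shown time: 9:00 + 568 minutes = 6:28.

Final answer: 6:28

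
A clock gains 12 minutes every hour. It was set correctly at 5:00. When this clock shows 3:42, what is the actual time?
For every 60 true minutes, the faulty clock advances 72 minutes, so 1 faulty-clock minute corresponds to 60/72 true minutes.
From 5:00 to 3:42 on the faulty dial is 642 minutes.
True elapsed: 642 x 60/72 = 535 minutes = 8 hours and 55 minutes.
True time: 5:00 + 8 hours and 55 minutes = 1:55.

Final answer: 1:55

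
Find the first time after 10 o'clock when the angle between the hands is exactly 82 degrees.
At t minutes past 10:00, the hour hand is at 30 x 10 + 0.5t degrees and the minute hand is at 6t degrees.
The smaller angle between them is 82 degrees when |30H - 5.5t| = 82 or |30H - 5.5t| = 278.
With H = 10, solve 30 x 10 - 5.5t = +/- target for each target:
  t = (30 x 10 - 82) / 5.5 = 39.64
  t = (30 x 10 + 82) / 5.5 = 69.45 (outside (0, 60))
  t = (30 x 10 - 278) / 5.5 = 4
  t = (30 x 10 + 278) / 5.5 = 105.09 (outside (0, 60))
Valid solutions in (0, 60): {4, 39.64} minutes.
The first occurrence is t = 4 minutes.
The hands form a 82-degree angle at 4 minutes past 10:00.

Final answer: 4 minutes past 10:00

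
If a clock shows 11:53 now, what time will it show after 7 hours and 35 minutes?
Starting time: 11:53
Adding 35 minutes to 53 minutes: 53 + 35 = 88 minutes = 1 hour and 28 minutes
Adding 7 hours: 11 + 7 + 1 (carry) = 19 - 12 = 7
Final time: 7:28

Final answer: 7:28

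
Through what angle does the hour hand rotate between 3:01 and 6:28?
The hour hand moves 0.5 degrees per minute.
Time elapsed: 6:28 - 3:01 = 207 minutes
Angular displacement: 207 x 0.5 = 103.5 degrees

Final answer: 103.5 degrees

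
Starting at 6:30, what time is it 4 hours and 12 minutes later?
Starting time: 6:30
Adding 12 minutes to 30 minutes: 30 + 12 = 42 minutes
Adding 4 hours: 6 + 4 = 10
Final time: 10:42

Final answer: 10:42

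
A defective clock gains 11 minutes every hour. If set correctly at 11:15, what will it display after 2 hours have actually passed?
For every 60 true minutes, the faulty clock advances 60 + 11 = 71 minutes.
True elapsed: 2 hours = 120 minutes.
Faulty clock advances: 120 x 71/60 = 142 minutes (drift: 22 minutes ahead).
Shown time: 11:15 + 142 minutes = 1:37.

Final answer: 1:37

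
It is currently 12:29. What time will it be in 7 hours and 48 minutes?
Starting time: 12:29
Adding 48 minutes to 29 minutes: 29 + 48 = 77 minutes = 1 hour and 17 minutes
Adding 7 hours: 12 + 7 + 1 (carry) = 20 - 12 = 8
Final time: 8:17

Final answer: 8:17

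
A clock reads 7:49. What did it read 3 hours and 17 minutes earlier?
Starting time: 7:49 = 469 total minutes past 12:00
Subtracting: 3 hours and 17 minutes = 197 minutes
469 - 197 = 272 minutes
= 4 hours and 32 minutes past 12:00 = 4:32

Final answer: 4:32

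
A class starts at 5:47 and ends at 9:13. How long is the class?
From 5:47 to 9:13:
(9 x 60 + 13) - (5 x 60 + 47) = 553 - 347 = 206 minutes
= 3 hours and 26 minutes

Final answer: 3 hours and 26 minutes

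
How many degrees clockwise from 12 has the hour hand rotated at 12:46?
The hour hand moves 30 degrees per hour and 0.5 degrees per minute.
At 12:46: (0) x 30 + 46 x 0.5 = 0 + 23 = 23 degrees

Final answer: 23 degrees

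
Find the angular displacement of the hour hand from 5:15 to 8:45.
The hour hand moves 0.5 degrees per minute.
Time elapsed: 8:45 - 5:15 = 210 minutes
Angular displacement: 210 x 0.5 = 105 degrees

Final answer: 105 degrees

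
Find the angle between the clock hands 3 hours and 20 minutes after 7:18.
First find the time 3 hours and 20 minutes after 7:18.
Total minutes: 7 x 60 + 18 + 3 x 60 + 20 = 638.
638 mod 720 = 638 minutes = 10:38.
Now compute the angle at 10:38:
Hour hand: 10 x 30 + 38 x 0.5 = 319 degrees
Minute hand: 38 x 6 = 228 degrees
Difference: |319 - 228| = 91 degrees
The angle is 91 degrees

Final answer: 91 degrees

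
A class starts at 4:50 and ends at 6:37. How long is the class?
From 4:50 to 6:37:
(6 x 60 + 37) - (4 x 60 + 50) = 397 - 290 = 107 minutes
= 1 hour and 47 minutes

Final answer: 1 hour and 47 minutes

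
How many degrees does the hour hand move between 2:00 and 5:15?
The hour hand moves 0.5 degrees per minute.
Time elapsed: 5:15 - 2:00 = 195 minutes
Angular displacement: 195 x 0.5 = 97.5 degrees

Final answer: 97.5 degrees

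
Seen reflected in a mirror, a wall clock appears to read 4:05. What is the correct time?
Reflection across the vertical (12-6) axis maps a hand at angle A degrees to (360 - A) degrees, which sends a reading of T minutes past 12:00 to (720 - T) minutes past 12:00.
Mirror reads 4:05 = 245 minutes past 12:00.
Actual time: (720 - 245) mod 720 = 475 minutes = 7:55.

Final answer: 7:55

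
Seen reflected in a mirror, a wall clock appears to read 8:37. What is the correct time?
Reflection across the vertical (12-6) axis maps a hand at angle A degrees to (360 - A) degrees, which sends a reading of T minutes past 12:00 to (720 - T) minutes past 12:00.
Mirror reads 8:37 = 517 minutes past 12:00.
Actual time: (720 - 517) mod 720 = 203 minutes = 3:23.

Final answer: 3:23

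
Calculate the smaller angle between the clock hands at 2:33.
Hour hand position: 2 x 30 + 33 x 0.5 = 76.5 degrees
Minute hand position: 33 x 6 = 198 degrees
Difference: |76.5 - 198| = 121.5 degrees
The angle between the hands is 121.5 degrees

Final answer: 121.5 degrees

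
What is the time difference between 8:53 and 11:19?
From 8:53 to 11:19:
(11 x 60 + 19) - (8 x 60 + 53) = 679 - 533 = 146 minutes
= 2 hours and 26 minutes

Final answer: 2 hours and 26 minutes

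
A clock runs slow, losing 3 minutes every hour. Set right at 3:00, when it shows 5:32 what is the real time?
For every 60 true minutes, the faulty clock advances 57 minutes, so 1 faulty-clock minute corresponds to 60/57 true minutes.
From 3:00 to 5:32 on the faulty dial is 152 minutes.
True elapsed: 152 x 60/57 = 160 minutes = 2 hours and 40 minutes.
True time: 3:00 + 2 hours and 40 minutes = 5:40.

Final answer: 5:40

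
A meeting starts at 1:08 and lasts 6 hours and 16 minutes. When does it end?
Starting time: 1:08
Adding 16 minutes to 8 minutes: 8 + 16 = 24 minutes
Adding 6 hours: 1 + 6 = 7
Final time: 7:24

Final answer: 7:24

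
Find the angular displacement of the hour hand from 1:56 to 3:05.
The hour hand moves 0.5 degrees per minute.
Time elapsed: 3:05 - 1:56 = 69 minutes
Angular displacement: 69 x 0.5 = 34.5 degrees

Final answer: 34.5 degrees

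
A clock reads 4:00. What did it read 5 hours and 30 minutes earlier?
Starting time: 4:00 = 240 total minutes past 12:00
Subtracting: 5 hours and 30 minutes = 330 minutes
240 - 330 = -90 (negative, add 12 hours = 720) = 630 minutes
= 10 hours and 30 minutes past 12:00 = 10:30

Final answer: 10:30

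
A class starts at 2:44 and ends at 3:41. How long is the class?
From 2:44 to 3:41:
(3 x 60 + 41) - (2 x 60 + 44) = 221 - 164 = 57 minutes
= 57 minutes

Final answer: 57 minutes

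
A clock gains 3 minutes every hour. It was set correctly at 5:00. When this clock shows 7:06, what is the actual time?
For every 60 true minutes, the faulty clock advances 63 minutes, so 1 faulty-clock minute corresponds to 60/63 true minutes.
From 5:00 to 7:06 on the faulty dial is 126 minutes.
True elapsed: 126 x 60/63 = 120 minutes = 2 hours.
True time: 5:00 + 2 hours = 7:00.

Final answer: 7:00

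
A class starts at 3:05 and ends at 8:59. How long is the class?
From 3:05 to 8:59:
(8 x 60 + 59) - (3 x 60 + 5) = 539 - 185 = 354 minutes
= 5 hours and 54 minutes

Final answer: 5 hours and 54 minutes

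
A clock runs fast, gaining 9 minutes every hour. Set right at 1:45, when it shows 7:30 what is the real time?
For every 60 true minutes, the faulty clock advances 69 minutes, so 1 faulty-clock minute corresponds to 60/69 true minutes.
From 1:45 to 7:30 on the faulty dial is 345 minutes.
True elapsed: 345 x 60/69 = 300 minutes = 5 hours.
True time: 1:45 + 5 hours = 6:45.

Final answer: 6:45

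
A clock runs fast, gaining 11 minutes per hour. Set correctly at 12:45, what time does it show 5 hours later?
For every 60 true minutes, the faulty clock advances 60 + 11 = 71 minutes.
True elapsed: 5 hours = 300 minutes.
Faulty clock advances: 300 x 71/60 = 355 minutes (drift: 55 minutes ahead).
Shown time: 12:45 + 355 minutes = 6:40.

Final answer: 6:40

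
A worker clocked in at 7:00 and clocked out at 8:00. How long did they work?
From 7:00 to 8:00:
(8 x 60 + 0) - (7 x 60 + 0) = 480 - 420 = 60 minutes
= 1 hour

Final answer: 1 hour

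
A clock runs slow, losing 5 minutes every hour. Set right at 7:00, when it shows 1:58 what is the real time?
For every 60 true minutes, the faulty clock advances 55 minutes, so 1 faulty-clock minute corresponds to 60/55 true minutes.
From 7:00 to 1:58 on the faulty dial is 418 minutes.
True elapsed: 418 x 60/55 = 456 minutes = 7 hours and 36 minutes.
True time: 7:00 + 7 hours and 36 minutes = 2:36.

Final answer: 2:36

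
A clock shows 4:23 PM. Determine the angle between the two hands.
Hour hand position: 4 x 30 + 23 x 0.5 = 131.5 degrees
Minute hand position: 23 x 6 = 138 degrees
Difference: |131.5 - 138| = 6.5 degrees
The angle between the hands is 6.5 degrees

Final answer: 6.5 degrees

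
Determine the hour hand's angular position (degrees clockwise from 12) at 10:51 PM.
The hour hand moves 30 degrees per hour and 0.5 degrees per minute.
At 10:51: (10) x 30 + 51 x 0.5 = 300 + 25.5 = 325.5 degrees

Final answer: 325.5 degrees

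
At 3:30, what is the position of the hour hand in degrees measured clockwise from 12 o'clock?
The hour hand moves 30 degrees per hour and 0.5 degrees per minute.
At 3:30: (3) x 30 + 30 x 0.5 = 90 + 15 = 105 degrees

Final answer: 105 degrees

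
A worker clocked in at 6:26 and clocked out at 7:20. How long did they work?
From 6:26 to 7:20:
(7 x 60 + 20) - (6 x 60 + 26) = 440 - 386 = 54 minutes
= 54 minutes

Final answer: 54 minutes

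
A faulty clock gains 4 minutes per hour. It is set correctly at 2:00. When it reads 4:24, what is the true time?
For every 60 true minutes, the faulty clock advances 64 minutes, so 1 faulty-clock minute corresponds to 60/64 true minutes.
From 2:00 to 4:24 on the faulty dial is 144 minutes.
True elapsed: 144 x 60/64 = 135 minutes = 2 hours and 15 minutes.
True time: 2:00 + 2 hours and 15 minutes = 4:15.

Final answer: 4:15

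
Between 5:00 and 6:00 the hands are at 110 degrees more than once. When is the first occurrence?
At t minutes past 5:00, the hour hand is at 30 x 5 + 0.5t degrees and the minute hand is at 6t degrees.
The smaller angle between them is 110 degrees when |30H - 5.5t| = 110 or |30H - 5.5t| = 250.
With H = 5, solve 30 x 5 - 5.5t = +/- target for each target:
  t = (30 x 5 - 110) / 5.5 = 7.27
  t = (30 x 5 + 110) / 5.5 = 47.27
  t = (30 x 5 - 250) / 5.5 = -18.18 (outside (0, 60))
  t = (30 x 5 + 250) / 5.5 = 72.73 (outside (0, 60))
Valid solutions in (0, 60): {7.27, 47.27} minutes.
The first occurrence is t = 7.27 minutes.
The hands form a 110-degree angle at 7.27 minutes past 5:00.

Final answer: 7.27 minutes past 5:00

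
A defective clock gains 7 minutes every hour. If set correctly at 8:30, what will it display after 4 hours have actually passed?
For every 60 true minutes, the faulty clock advances 60 + 7 = 67 minutes.
True elapsed: 4 hours = 240 minutes.
Faulty clock advances: 240 x 67/60 = 268 minutes (drift: 28 minutes ahead).
Shown time: 8:30 + 268 minutes = 12:58.

Final answer: 12:58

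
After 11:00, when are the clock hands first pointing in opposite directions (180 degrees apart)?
For hands to be 180 degrees apart: |30H - 5.5t| = 180
With H = 11: t = (30 x 11 + 180)/5.5 = 92.73 or t = (30 x 11 - 180)/5.5 = 27.27
First valid solution (0 < t < 60): t = 27.27 minutes
The hands are opposite at 27.27 minutes past 11:00.

Final answer: 27.27 minutes past 11:00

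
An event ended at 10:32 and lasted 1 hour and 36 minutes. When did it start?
Starting time: 10:32 = 632 total minutes past 12:00
Subtracting: 1 hour and 36 minutes = 96 minutes
632 - 96 = 536 minutes
= 8 hours and 56 minutes past 12:00 = 8:56

Final answer: 8:56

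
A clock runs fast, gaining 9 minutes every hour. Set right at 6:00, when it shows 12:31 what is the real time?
For every 60 true minutes, the faulty clock advances 69 minutes, so 1 faulty-clock minute corresponds to 60/69 true minutes.
From 6:00 to 12:31 on the faulty dial is 391 minutes.
True elapsed: 391 x 60/69 = 340 minutes = 5 hours and 40 minutes.
True time: 6:00 + 5 hours and 40 minutes = 11:40.

Final answer: 11:40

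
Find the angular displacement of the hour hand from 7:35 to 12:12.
The hour hand moves 0.5 degrees per minute.
Time elapsed: 12:12 - 7:35 = 277 minutes
Angular displacement: 277 x 0.5 = 138.5 degrees

Final answer: 138.5 degrees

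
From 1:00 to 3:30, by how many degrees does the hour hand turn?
The hour hand moves 0.5 degrees per minute.
Time elapsed: 3:30 - 1:00 = 150 minutes
Angular displacement: 150 x 0.5 = 75 degrees

Final answer: 75 degrees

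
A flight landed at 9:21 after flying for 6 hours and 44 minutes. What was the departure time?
Starting time: 9:21 = 561 total minutes past 12:00
Subtracting: 6 hours and 44 minutes = 404 minutes
561 - 404 = 157 minutes
= 2 hours and 37 minutes past 12:00 = 2:37

Final answer: 2:37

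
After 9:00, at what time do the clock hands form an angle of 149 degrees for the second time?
At t minutes past 9:00, the hour hand is at 30 x 9 + 0.5t degrees and the minute hand is at 6t degrees.
The smaller angle between them is 149 degrees when |30H - 5.5t| = 149 or |30H - 5.5t| = 211.
With H = 9, solve 30 x 9 - 5.5t = +/- target for each target:
  t = (30 x 9 - 149) / 5.5 = 22
  t = (30 x 9 + 149) / 5.5 = 76.18 (outside (0, 60))
  t = (30 x 9 - 211) / 5.5 = 10.73
  t = (30 x 9 + 211) / 5.5 = 87.45 (outside (0, 60))
Valid solutions in (0, 60): {10.73, 22} minutes.
The second occurrence is t = 22 minutes.
The hands form a 149-degree angle at 22 minutes past 9:00.

Final answer: 22 minutes past 9:00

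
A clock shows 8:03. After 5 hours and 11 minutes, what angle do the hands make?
First find the time 5 hours and 11 minutes after 8:03.
Total minutes: 8 x 60 + 3 + 5 x 60 + 11 = 794.
794 mod 720 = 74 minutes = 1:14.
Now compute the angle at 1:14:
Hour hand: 1 x 30 + 14 x 0.5 = 37 degrees
Minute hand: 14 x 6 = 84 degrees
Difference: |37 - 84| = 47 degrees
The angle is 47 degrees

Final answer: 47 degrees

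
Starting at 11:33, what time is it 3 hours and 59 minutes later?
Starting time: 11:33
Adding 59 minutes to 33 minutes: 33 + 59 = 92 minutes = 1 hour and 32 minutes
Adding 3 hours: 11 + 3 + 1 (carry) = 15 - 12 = 3
Final time: 3:32

Final answer: 3:32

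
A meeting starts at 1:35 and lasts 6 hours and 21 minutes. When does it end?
Starting time: 1:35
Adding 21 minutes to 35 minutes: 35 + 21 = 56 minutes
Adding 6 hours: 1 + 6 = 7
Final time: 7:56

Final answer: 7:56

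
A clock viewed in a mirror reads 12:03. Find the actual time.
Reflection across the vertical (12-6) axis maps a hand at angle A degrees to (360 - A) degrees, which sends a reading of T minutes past 12:00 to (720 - T) minutes past 12:00.
Mirror reads 12:03 = 3 minutes past 12:00.
Actual time: (720 - 3) mod 720 = 717 minutes = 11:57.

Final answer: 11:57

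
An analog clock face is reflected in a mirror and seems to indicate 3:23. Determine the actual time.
Reflection across the vertical (12-6) axis maps a hand at angle A degrees to (360 - A) degrees, which sends a reading of T minutes past 12:00 to (720 - T) minutes past 12:00.
Mirror reads 3:23 = 203 minutes past 12:00.
Actual time: (720 - 203) mod 720 = 517 minutes = 8:37.

Final answer: 8:37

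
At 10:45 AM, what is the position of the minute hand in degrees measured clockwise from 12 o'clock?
The minute hand moves 6 degrees per minute.
At 10:45: 45 x 6 = 270 degrees

Final answer: 270 degrees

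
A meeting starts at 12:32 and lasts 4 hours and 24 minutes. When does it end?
Starting time: 12:32
Adding 24 minutes to 32 minutes: 32 + 24 = 56 minutes
Adding 4 hours: 12 + 4 = 16 - 12 = 4
Final time: 4:56

Final answer: 4:56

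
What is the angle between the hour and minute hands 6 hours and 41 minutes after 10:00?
First find the time 6 hours and 41 minutes after 10:00.
Total minutes: 10 x 60 + 0 + 6 x 60 + 41 = 1001.
1001 mod 720 = 281 minutes = 4:41.
Now compute the angle at 4:41:
Hour hand: 4 x 30 + 41 x 0.5 = 140.5 degrees
Minute hand: 41 x 6 = 246 degrees
Difference: |140.5 - 246| = 105.5 degrees
The angle is 105.5 degrees

Final answer: 105.5 degrees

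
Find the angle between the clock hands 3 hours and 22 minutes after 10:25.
First find the time 3 hours and 22 minutes after 10:25.
Total minutes: 10 x 60 + 25 + 3 x 60 + 22 = 827.
827 mod 720 = 107 minutes = 1:47.
Now compute the angle at 1:47:
Hour hand: 1 x 30 + 47 x 0.5 = 53.5 degrees
Minute hand: 47 x 6 = 282 degrees
Difference: |53.5 - 282| = 228.5 degrees
Smaller angle: 360 - 228.5 = 131.5 degrees

Final answer: 131.5 degrees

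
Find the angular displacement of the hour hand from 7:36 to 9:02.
The hour hand moves 0.5 degrees per minute.
Time elapsed: 9:02 - 7:36 = 86 minutes
Angular displacement: 86 x 0.5 = 43 degrees

Final answer: 43 degrees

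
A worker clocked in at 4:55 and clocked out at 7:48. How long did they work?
From 4:55 to 7:48:
(7 x 60 + 48) - (4 x 60 + 55) = 468 - 295 = 173 minutes
= 2 hours and 53 minutes

Final answer: 2 hours and 53 minutes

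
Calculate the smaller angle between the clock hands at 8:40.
Hour hand position: 8 x 30 + 40 x 0.5 = 260 degrees
Minute hand position: 40 x 6 = 240 degrees
Difference: |260 - 240| = 20 degrees
The angle between the hands is 20 degrees

Final answer: 20 degrees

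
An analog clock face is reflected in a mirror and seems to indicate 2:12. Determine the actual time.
Reflection across the vertical (12-6) axis maps a hand at angle A degrees to (360 - A) degrees, which sends a reading of T minutes past 12:00 to (720 - T) minutes past 12:00.
Mirror reads 2:12 = 132 minutes past 12:00.
Actual time: (720 - 132) mod 720 = 588 minutes = 9:48.

Final answer: 9:48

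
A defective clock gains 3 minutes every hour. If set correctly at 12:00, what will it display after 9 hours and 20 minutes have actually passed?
For every 60 true minutes, the faulty clock advances 60 + 3 = 63 minutes.
True elapsed: 9 hours and 20 minutes = 560 minutes.
Faulty clock advances: 560 x 63/60 = 588 minutes (drift: 28 minutes ahead).
Shown time: 12:00 + 588 minutes = 9:48.

Final answer: 9:48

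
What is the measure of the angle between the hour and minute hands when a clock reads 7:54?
Hour hand position: 7 x 30 + 54 x 0.5 = 237 degrees
Minute hand position: 54 x 6 = 324 degrees
Difference: |237 - 324| = 87 degrees
The angle between the hands is 87 degrees

Final answer: 87 degrees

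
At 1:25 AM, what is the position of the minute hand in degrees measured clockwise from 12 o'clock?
The minute hand moves 6 degrees per minute.
At 1:25: 25 x 6 = 150 degrees

Final answer: 150 degrees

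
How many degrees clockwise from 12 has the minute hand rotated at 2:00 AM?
The minute hand moves 6 degrees per minute.
At 2:00: 0 x 6 = 0 degrees

Final answer: 0 degrees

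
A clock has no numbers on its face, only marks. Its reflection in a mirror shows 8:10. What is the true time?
Reflection across the vertical (12-6) axis maps a hand at angle A degrees to (360 - A) degrees, which sends a reading of T minutes past 12:00 to (720 - T) minutes past 12:00.
Mirror reads 8:10 = 490 minutes past 12:00.
Actual time: (720 - 490) mod 720 = 230 minutes = 3:50.

Final answer: 3:50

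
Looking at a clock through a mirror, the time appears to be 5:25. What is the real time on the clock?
Reflection across the vertical (12-6) axis maps a hand at angle A degrees to (360 - A) degrees, which sends a reading of T minutes past 12:00 to (720 - T) minutes past 12:00.
Mirror reads 5:25 = 325 minutes past 12:00.
Actual time: (720 - 325) mod 720 = 395 minutes = 6:35.

Final answer: 6:35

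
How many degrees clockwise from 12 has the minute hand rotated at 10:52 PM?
The minute hand moves 6 degrees per minute.
At 10:52: 52 x 6 = 312 degrees

Final answer: 312 degrees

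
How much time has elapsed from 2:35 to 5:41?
From 2:35 to 5:41:
(5 x 60 + 41) - (2 x 60 + 35) = 341 - 155 = 186 minutes
= 3 hours and 6 minutes

Final answer: 3 hours and 6 minutes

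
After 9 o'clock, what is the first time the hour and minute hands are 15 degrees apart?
At t minutes past 9:00, the hour hand is at 30 x 9 + 0.5t degrees and the minute hand is at 6t degrees.
The smaller angle between them is 15 degrees when |30H - 5.5t| = 15 or |30H - 5.5t| = 345.
With H = 9, solve 30 x 9 - 5.5t = +/- target for each target:
  t = (30 x 9 - 15) / 5.5 = 46.36
  t = (30 x 9 + 15) / 5.5 = 51.82
  t = (30 x 9 - 345) / 5.5 = -13.64 (outside (0, 60))
  t = (30 x 9 + 345) / 5.5 = 111.82 (outside (0, 60))
Valid solutions in (0, 60): {46.36, 51.82} minutes.
The first occurrence is t = 46.36 minutes.
The hands form a 15-degree angle at 46.36 minutes past 9:00.

Final answer: 46.36 minutes past 9:00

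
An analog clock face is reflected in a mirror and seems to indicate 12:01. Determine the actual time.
Reflection across the vertical (12-6) axis maps a hand at angle A degrees to (360 - A) degrees, which sends a reading of T minutes past 12:00 to (720 - T) minutes past 12:00.
Mirror reads 12:01 = 1 minutes past 12:00.
Actual time: (720 - 1) mod 720 = 719 minutes = 11:59.

Final answer: 11:59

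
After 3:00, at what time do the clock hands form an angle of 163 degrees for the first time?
At t minutes past 3:00, the hour hand is at 30 x 3 + 0.5t degrees and the minute hand is at 6t degrees.
The smaller angle between them is 163 degrees when |30H - 5.5t| = 163 or |30H - 5.5t| = 197.
With H = 3, solve 30 x 3 - 5.5t = +/- target for each target:
  t = (30 x 3 - 163) / 5.5 = -13.27 (outside (0, 60))
  t = (30 x 3 + 163) / 5.5 = 46
  t = (30 x 3 - 197) / 5.5 = -19.45 (outside (0, 60))
  t = (30 x 3 + 197) / 5.5 = 52.18
Valid solutions in (0, 60): {46, 52.18} minutes.
The first occurrence is t = 46 minutes.
The hands form a 163-degree angle at 46 minutes past 3:00.

Final answer: 46 minutes past 3:00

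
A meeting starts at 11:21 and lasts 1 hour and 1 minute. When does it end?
Starting time: 11:21
Adding 1 minute to 21 minutes: 21 + 1 = 22 minutes
Adding 1 hour: 11 + 1 = 12
Final time: 12:22

Final answer: 12:22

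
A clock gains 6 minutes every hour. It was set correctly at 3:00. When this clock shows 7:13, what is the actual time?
For every 60 true minutes, the faulty clock advances 66 minutes, so 1 faulty-clock minute corresponds to 60/66 true minutes.
From 3:00 to 7:13 on the faulty dial is 253 minutes.
True elapsed: 253 x 60/66 = 230 minutes = 3 hours and 50 minutes.
True time: 3:00 + 3 hours and 50 minutes = 6:50.

Final answer: 6:50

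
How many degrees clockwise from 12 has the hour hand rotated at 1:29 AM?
The hour hand moves 30 degrees per hour and 0.5 degrees per minute.
At 1:29: (1) x 30 + 29 x 0.5 = 30 + 14.5 = 44.5 degrees

Final answer: 44.5 degrees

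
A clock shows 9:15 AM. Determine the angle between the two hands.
Hour hand position: 9 x 30 + 15 x 0.5 = 277.5 degrees
Minute hand position: 15 x 6 = 90 degrees
Difference: |277.5 - 90| = 187.5 degrees
Since 187.5 > 180, the smaller angle is 360 - 187.5 = 172.5 degrees

Final answer: 172.5 degrees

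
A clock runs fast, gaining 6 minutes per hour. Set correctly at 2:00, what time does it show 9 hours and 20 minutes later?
For every 60 true minutes, the faulty clock advances 60 + 6 = 66 minutes.
True elapsed: 9 hours and 20 minutes = 560 minutes.
Faulty clock advances: 560 x 66/60 = 616 minutes (drift: 56 minutes ahead).
Shown time: 2:00 + 616 minutes = 12:16.

Final answer: 12:16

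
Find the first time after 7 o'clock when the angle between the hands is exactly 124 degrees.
At t minutes past 7:00, the hour hand is at 30 x 7 + 0.5t degrees and the minute hand is at 6t degrees.
The smaller angle between them is 124 degrees when |30H - 5.5t| = 124 or |30H - 5.5t| = 236.
With H = 7, solve 30 x 7 - 5.5t = +/- target for each target:
  t = (30 x 7 - 124) / 5.5 = 15.64
  t = (30 x 7 + 124) / 5.5 = 60.73 (outside (0, 60))
  t = (30 x 7 - 236) / 5.5 = -4.73 (outside (0, 60))
  t = (30 x 7 + 236) / 5.5 = 81.09 (outside (0, 60))
Valid solutions in (0, 60): {15.64} minutes.
The first occurrence is t = 15.64 minutes.
The hands form a 124-degree angle at 15.64 minutes past 7:00.

Final answer: 15.64 minutes past 7:00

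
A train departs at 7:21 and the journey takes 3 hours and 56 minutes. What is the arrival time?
Starting time: 7:21
Adding 56 minutes to 21 minutes: 21 + 56 = 77 minutes = 1 hour and 17 minutes
Adding 3 hours: 7 + 3 + 1 (carry) = 11
Final time: 11:17

Final answer: 11:17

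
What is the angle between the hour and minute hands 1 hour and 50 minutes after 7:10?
First find the time 1 hour and 50 minutes after 7:10.
Total minutes: 7 x 60 + 10 + 1 x 60 + 50 = 540.
540 mod 720 = 540 minutes = 9:00.
Now compute the angle at 9:00:
Hour hand: 9 x 30 + 0 x 0.5 = 270 degrees
Minute hand: 0 x 6 = 0 degrees
Difference: |270 - 0| = 270 degrees
Smaller angle: 360 - 270 = 90 degrees

Final answer: 90 degrees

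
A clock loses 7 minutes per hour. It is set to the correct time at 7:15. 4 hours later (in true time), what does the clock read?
For every 60 true minutes, the faulty clock advances 60 - 7 = 53 minutes.
True elapsed: 4 hours = 240 minutes.
Faulty clock advances: 240 x 53/60 = 212 minutes (drift: 28 minutes behind).
Shown time: 7:15 + 212 minutes = 10:47.

Final answer: 10:47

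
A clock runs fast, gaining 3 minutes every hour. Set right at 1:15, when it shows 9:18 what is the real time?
For every 60 true minutes, the faulty clock advances 63 minutes, so 1 faulty-clock minute corresponds to 60/63 true minutes.
From 1:15 to 9:18 on the faulty dial is 483 minutes.
True elapsed: 483 x 60/63 = 460 minutes = 7 hours and 40 minutes.
True time: 1:15 + 7 hours and 40 minutes = 8:55.

Final answer: 8:55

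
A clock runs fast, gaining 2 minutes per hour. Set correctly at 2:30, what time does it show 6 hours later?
For every 60 true minutes, the faulty clock advances 60 + 2 = 62 minutes.
True elapsed: 6 hours = 360 minutes.
Faulty clock advances: 360 x 62/60 = 372 minutes (drift: 12 minutes ahead).
Shown time: 2:30 + 372 minutes = 8:42.

Final answer: 8:42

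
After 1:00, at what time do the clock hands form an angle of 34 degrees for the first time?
At t minutes past 1:00, the hour hand is at 30 x 1 + 0.5t degrees and the minute hand is at 6t degrees.
The smaller angle between them is 34 degrees when |30H - 5.5t| = 34 or |30H - 5.5t| = 326.
With H = 1, solve 30 x 1 - 5.5t = +/- target for each target:
  t = (30 x 1 - 34) / 5.5 = -0.73 (outside (0, 60))
  t = (30 x 1 + 34) / 5.5 = 11.64
  t = (30 x 1 - 326) / 5.5 = -53.82 (outside (0, 60))
  t = (30 x 1 + 326) / 5.5 = 64.73 (outside (0, 60))
Valid solutions in (0, 60): {11.64} minutes.
The first occurrence is t = 11.64 minutes.
The hands form a 34-degree angle at 11.64 minutes past 1:00.

Final answer: 11.64 minutes past 1:00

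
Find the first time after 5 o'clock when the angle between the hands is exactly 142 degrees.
At t minutes past 5:00, the hour hand is at 30 x 5 + 0.5t degrees and the minute hand is at 6t degrees.
The smaller angle between them is 142 degrees when |30H - 5.5t| = 142 or |30H - 5.5t| = 218.
With H = 5, solve 30 x 5 - 5.5t = +/- target for each target:
  t = (30 x 5 - 142) / 5.5 = 1.45
  t = (30 x 5 + 142) / 5.5 = 53.09
  t = (30 x 5 - 218) / 5.5 = -12.36 (outside (0, 60))
  t = (30 x 5 + 218) / 5.5 = 66.91 (outside (0, 60))
Valid solutions in (0, 60): {1.45, 53.09} minutes.
The first occurrence is t = 1.45 minutes.
The hands form a 142-degree angle at 1.45 minutes past 5:00.

Final answer: 1.45 minutes past 5:00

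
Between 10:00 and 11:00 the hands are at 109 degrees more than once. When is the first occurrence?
At t minutes past 10:00, the hour hand is at 30 x 10 + 0.5t degrees and the minute hand is at 6t degrees.
The smaller angle between them is 109 degrees when |30H - 5.5t| = 109 or |30H - 5.5t| = 251.
With H = 10, solve 30 x 10 - 5.5t = +/- target for each target:
  t = (30 x 10 - 109) / 5.5 = 34.73
  t = (30 x 10 + 109) / 5.5 = 74.36 (outside (0, 60))
  t = (30 x 10 - 251) / 5.5 = 8.91
  t = (30 x 10 + 251) / 5.5 = 100.18 (outside (0, 60))
Valid solutions in (0, 60): {8.91, 34.73} minutes.
The first occurrence is t = 8.91 minutes.
The hands form a 109-degree angle at 8.91 minutes past 10:00.

Final answer: 8.91 minutes past 10:00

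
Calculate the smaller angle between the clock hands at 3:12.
Hour hand position: 3 x 30 + 12 x 0.5 = 96 degrees
Minute hand position: 12 x 6 = 72 degrees
Difference: |96 - 72| = 24 degrees
The angle between the hands is 24 degrees

Final answer: 24 degrees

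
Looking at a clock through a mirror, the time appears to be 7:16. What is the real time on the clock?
Reflection across the vertical (12-6) axis maps a hand at angle A degrees to (360 - A) degrees, which sends a reading of T minutes past 12:00 to (720 - T) minutes past 12:00.
Mirror reads 7:16 = 436 minutes past 12:00.
Actual time: (720 - 436) mod 720 = 284 minutes = 4:44.

Final answer: 4:44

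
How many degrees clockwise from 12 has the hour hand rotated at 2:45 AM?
The hour hand moves 30 degrees per hour and 0.5 degrees per minute.
At 2:45: (2) x 30 + 45 x 0.5 = 60 + 22.5 = 82.5 degrees

Final answer: 82.5 degrees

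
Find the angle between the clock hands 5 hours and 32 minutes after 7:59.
First find the time 5 hours and 32 minutes after 7:59.
Total minutes: 7 x 60 + 59 + 5 x 60 + 32 = 811.
811 mod 720 = 91 minutes = 1:31.
Now compute the angle at 1:31:
Hour hand: 1 x 30 + 31 x 0.5 = 45.5 degrees
Minute hand: 31 x 6 = 186 degrees
Difference: |45.5 - 186| = 140.5 degrees
The angle is 140.5 degrees

Final answer: 140.5 degrees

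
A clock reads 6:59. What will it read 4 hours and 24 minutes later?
Starting time: 6:59
Adding 24 minutes to 59 minutes: 59 + 24 = 83 minutes = 1 hour and 23 minutes
Adding 4 hours: 6 + 4 + 1 (carry) = 11
Final time: 11:23

Final answer: 11:23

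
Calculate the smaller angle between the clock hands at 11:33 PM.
Hour hand position: 11 x 30 + 33 x 0.5 = 346.5 degrees
Minute hand position: 33 x 6 = 198 degrees
Difference: |346.5 - 198| = 148.5 degrees
The angle between the hands is 148.5 degrees

Final answer: 148.5 degrees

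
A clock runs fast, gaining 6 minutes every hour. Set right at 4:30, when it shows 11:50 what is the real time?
For every 60 true minutes, the faulty clock advances 66 minutes, so 1 faulty-clock minute corresponds to 60/66 true minutes.
From 4:30 to 11:50 on the faulty dial is 440 minutes.
True elapsed: 440 x 60/66 = 400 minutes = 6 hours and 40 minutes.
True time: 4:30 + 6 hours and 40 minutes = 11:10.

Final answer: 11:10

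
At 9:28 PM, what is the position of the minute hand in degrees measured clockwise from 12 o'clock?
The minute hand moves 6 degrees per minute.
At 9:28: 28 x 6 = 168 degrees

Final answer: 168 degrees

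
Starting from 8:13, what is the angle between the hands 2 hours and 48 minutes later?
First find the time 2 hours and 48 minutes after 8:13.
Total minutes: 8 x 60 + 13 + 2 x 60 + 48 = 661.
661 mod 720 = 661 minutes = 11:01.
Now compute the angle at 11:01:
Hour hand: 11 x 30 + 1 x 0.5 = 330.5 degrees
Minute hand: 1 x 6 = 6 degrees
Difference: |330.5 - 6| = 324.5 degrees
Smaller angle: 360 - 324.5 = 35.5 degrees

Final answer: 35.5 degrees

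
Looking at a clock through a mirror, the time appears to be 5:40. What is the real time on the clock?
Reflection across the vertical (12-6) axis maps a hand at angle A degrees to (360 - A) degrees, which sends a reading of T minutes past 12:00 to (720 - T) minutes past 12:00.
Mirror reads 5:40 = 340 minutes past 12:00.
Actual time: (720 - 340) mod 720 = 380 minutes = 6:20.

Final answer: 6:20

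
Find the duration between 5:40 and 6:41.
From 5:40 to 6:41:
(6 x 60 + 41) - (5 x 60 + 40) = 401 - 340 = 61 minutes
= 1 hour and 1 minute

Final answer: 1 hour and 1 minute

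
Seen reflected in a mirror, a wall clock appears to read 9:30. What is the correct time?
Reflection across the vertical (12-6) axis maps a hand at angle A degrees to (360 - A) degrees, which sends a reading of T minutes past 12:00 to (720 - T) minutes past 12:00.
Mirror reads 9:30 = 570 minutes past 12:00.
Actual time: (720 - 570) mod 720 = 150 minutes = 2:30.

Final answer: 2:30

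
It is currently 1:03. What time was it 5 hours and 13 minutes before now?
Starting time: 1:03 = 63 total minutes past 12:00
Subtracting: 5 hours and 13 minutes = 313 minutes
63 - 313 = -250 (negative, add 12 hours = 720) = 470 minutes
= 7 hours and 50 minutes past 12:00 = 7:50

Final answer: 7:50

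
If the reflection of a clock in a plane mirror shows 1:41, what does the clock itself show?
Reflection across the vertical (12-6) axis maps a hand at angle A degrees to (360 - A) degrees, which sends a reading of T minutes past 12:00 to (720 - T) minutes past 12:00.
Mirror reads 1:41 = 101 minutes past 12:00.
Actual time: (720 - 101) mod 720 = 619 minutes = 10:19.

Final answer: 10:19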